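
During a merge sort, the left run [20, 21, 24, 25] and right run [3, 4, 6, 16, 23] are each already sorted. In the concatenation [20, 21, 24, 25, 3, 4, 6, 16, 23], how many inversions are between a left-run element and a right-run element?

18

Take each right-half value and tally the left-half values above it:
r = 3: 20, 21, 24, 25 → 4
r = 4: 20, 21, 24, 25 → 4
r = 6: 20, 21, 24, 25 → 4
r = 16: 20, 21, 24, 25 → 4
r = 23: 24, 25 → 2
Cross-inversions: 4 + 4 + 4 + 4 + 2 = 18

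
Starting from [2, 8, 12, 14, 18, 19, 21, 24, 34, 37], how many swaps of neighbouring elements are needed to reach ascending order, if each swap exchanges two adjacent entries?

Minimum adjacent swaps = number of inversions (each swap of adjacent out-of-order elements removes one inversion and no swap can remove more).
Count inversions — for each element, later elements that are smaller:
2: none → 0
8: none → 0
12: none → 0
14: none → 0
18: none → 0
19: none → 0
21: none → 0
24: none → 0
34: none → 0
37: none → 0
Total inversions: 0 + 0 + 0 + 0 + 0 + 0 + 0 + 0 + 0 + 0 = 0

0 swaps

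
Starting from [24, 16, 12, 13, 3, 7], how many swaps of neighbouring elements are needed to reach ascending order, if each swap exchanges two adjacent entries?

13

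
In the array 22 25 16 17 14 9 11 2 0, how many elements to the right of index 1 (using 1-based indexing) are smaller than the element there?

The element at index 1 is 22.
Elements after it: 25, 16, 17, 14, 9, 11, 2, 0
Those smaller than 22: 16, 17, 14, 9, 11, 2, 0

7 such elements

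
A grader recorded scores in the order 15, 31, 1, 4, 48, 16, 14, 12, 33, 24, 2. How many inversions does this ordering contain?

28 out-of-order pairs

Sweep left to right; for each value list the smaller values that follow it:
15 → 1, 4, 14, 12, 2 → 5
31 → 1, 4, 16, 14, 12, 24, 2 → 7
1 → none → 0
4 → 2 → 1
48 → 16, 14, 12, 33, 24, 2 → 6
16 → 14, 12, 2 → 3
14 → 12, 2 → 2
12 → 2 → 1
33 → 24, 2 → 2
24 → 2 → 1
2 → none → 0
Sum: 5 + 7 + 0 + 1 + 6 + 3 + 2 + 1 + 2 + 1 + 0 = 28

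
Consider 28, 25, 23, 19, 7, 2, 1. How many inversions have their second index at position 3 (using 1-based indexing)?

2

The element at index 3 is 23.
Elements before it: 28, 25
Those larger than 23: 28, 25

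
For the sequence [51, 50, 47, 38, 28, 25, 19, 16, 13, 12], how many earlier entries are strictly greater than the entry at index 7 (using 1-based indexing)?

The element at index 7 is 19.
Elements before it: 51, 50, 47, 38, 28, 25
Those larger than 19: 51, 50, 47, 38, 28, 25

6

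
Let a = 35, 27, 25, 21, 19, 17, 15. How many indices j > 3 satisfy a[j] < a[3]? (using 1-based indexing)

The element at index 3 is 25.
Elements after it: 21, 19, 17, 15
Those smaller than 25: 21, 19, 17, 15

4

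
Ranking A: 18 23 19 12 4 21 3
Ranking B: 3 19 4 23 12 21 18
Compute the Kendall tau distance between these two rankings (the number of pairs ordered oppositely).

Assign each item its position (1..7) in the first ordering, then rewrite the second ordering as that position sequence:
positions: 18→1, 23→2, 19→3, 12→4, 4→5, 21→6, 3→7
second ordering as positions: [7, 3, 5, 2, 4, 6, 1]
Discordant pairs = inversions in this position sequence.
7: 3, 5, 2, 4, 6, 1 → 6
3: 2, 1 → 2
5: 2, 4, 1 → 3
2: 1 → 1
4: 1 → 1
6: 1 → 1
1: 0
Total: 6 + 2 + 3 + 1 + 1 + 1 + 0 = 14

14 discordant pairs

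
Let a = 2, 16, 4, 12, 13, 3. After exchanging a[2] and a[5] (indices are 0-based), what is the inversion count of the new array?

6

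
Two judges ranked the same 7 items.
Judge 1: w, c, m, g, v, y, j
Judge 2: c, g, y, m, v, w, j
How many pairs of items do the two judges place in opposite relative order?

Discordant pairs: 8

Assign each item its position (1..7) in the first ordering, then rewrite the second ordering as that position sequence:
positions: w→1, c→2, m→3, g→4, v→5, y→6, j→7
second ordering as positions: [2, 4, 6, 3, 5, 1, 7]
Discordant pairs = inversions in this position sequence.
2: 1 → 1
4: 3, 1 → 2
6: 3, 5, 1 → 3
3: 1 → 1
5: 1 → 1
1: 0
7: 0
Total: 1 + 2 + 3 + 1 + 1 + 0 + 0 = 8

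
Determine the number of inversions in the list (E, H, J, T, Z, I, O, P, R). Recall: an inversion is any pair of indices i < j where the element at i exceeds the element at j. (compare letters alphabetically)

There are 9 inversions.

Sweep left to right; for each value list the smaller values that follow it:
E → none → 0
H → none → 0
J → I → 1
T → I, O, P, R → 4
Z → I, O, P, R → 4
I → none → 0
O → none → 0
P → none → 0
R → none → 0
Sum: 0 + 0 + 1 + 4 + 4 + 0 + 0 + 0 + 0 = 9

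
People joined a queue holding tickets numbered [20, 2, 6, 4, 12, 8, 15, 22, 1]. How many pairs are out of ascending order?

Out-of-order pairs: 16

Sweep left to right; for each value list the smaller values that follow it:
20 → 2, 6, 4, 12, 8, 15, 1 → 7
2 → 1 → 1
6 → 4, 1 → 2
4 → 1 → 1
12 → 8, 1 → 2
8 → 1 → 1
15 → 1 → 1
22 → 1 → 1
1 → none → 0
Sum: 7 + 1 + 2 + 1 + 2 + 1 + 1 + 1 + 0 = 16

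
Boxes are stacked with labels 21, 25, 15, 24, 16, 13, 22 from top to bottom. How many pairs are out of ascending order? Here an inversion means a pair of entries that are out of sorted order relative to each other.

Element-by-element contributions:
21 → 15, 16, 13 → 3
25 → 15, 24, 16, 13, 22 → 5
15 → 13 → 1
24 → 16, 13, 22 → 3
16 → 13 → 1
13 → none → 0
22 → none → 0
Sum: 3 + 5 + 1 + 3 + 1 + 0 + 0 = 13

13 out-of-order pairs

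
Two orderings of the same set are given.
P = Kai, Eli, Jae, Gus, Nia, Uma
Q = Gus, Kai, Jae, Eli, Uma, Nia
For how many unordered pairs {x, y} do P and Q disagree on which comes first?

Disagreeing pairs: 5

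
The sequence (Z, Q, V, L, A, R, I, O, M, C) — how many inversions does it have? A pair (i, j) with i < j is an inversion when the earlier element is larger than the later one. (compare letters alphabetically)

33

Count, for each position, how many later elements it exceeds:
Z: 9
Q: 6
V: 7
L: 3
A: 0
R: 4
I: 1
O: 2
M: 1
C: 0
Sum: 9 + 6 + 7 + 3 + 0 + 4 + 1 + 2 + 1 + 0 = 33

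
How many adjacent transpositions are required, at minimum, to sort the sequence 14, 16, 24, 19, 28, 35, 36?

1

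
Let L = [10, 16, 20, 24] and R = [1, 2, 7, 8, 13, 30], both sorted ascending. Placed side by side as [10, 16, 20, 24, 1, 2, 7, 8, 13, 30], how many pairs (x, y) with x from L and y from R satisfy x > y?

19 cross-inversions

Count, for every r in R, how many entries of L exceed r:
r = 1: 10, 16, 20, 24 → 4
r = 2: 10, 16, 20, 24 → 4
r = 7: 10, 16, 20, 24 → 4
r = 8: 10, 16, 20, 24 → 4
r = 13: 16, 20, 24 → 3
r = 30: none → 0
Cross-inversions: 4 + 4 + 4 + 4 + 3 + 0 = 19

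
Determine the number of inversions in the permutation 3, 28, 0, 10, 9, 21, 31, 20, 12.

13 inversions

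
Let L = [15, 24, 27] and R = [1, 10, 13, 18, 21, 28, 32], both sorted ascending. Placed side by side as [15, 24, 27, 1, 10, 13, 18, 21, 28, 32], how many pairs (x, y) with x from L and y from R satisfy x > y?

Cross-inversions: 13

Count, for every r in R, how many entries of L exceed r:
r = 1: 15, 24, 27 → 3
r = 10: 15, 24, 27 → 3
r = 13: 15, 24, 27 → 3
r = 18: 24, 27 → 2
r = 21: 24, 27 → 2
r = 28: none → 0
r = 32: none → 0
Cross-inversions: 3 + 3 + 3 + 2 + 2 + 0 + 0 = 13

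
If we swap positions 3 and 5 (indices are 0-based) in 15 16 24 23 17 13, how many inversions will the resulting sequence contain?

5 inversions

Positions 3 and 5 hold 23 and 13; after swapping, the array is [15, 16, 24, 13, 17, 23].
Count, for each position, how many later elements it exceeds:
15: 1
16: 1
24: 3
13: 0
17: 0
23: 0
Sum: 1 + 1 + 3 + 0 + 0 + 0 = 5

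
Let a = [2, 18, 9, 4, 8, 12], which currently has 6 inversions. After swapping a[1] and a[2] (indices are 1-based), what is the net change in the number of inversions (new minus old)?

Positions 1 and 2 hold 2 and 18; after swapping, the array is [18, 2, 9, 4, 8, 12].
Sweep left to right; for each value list the smaller values that follow it:
18: 5
2: 0
9: 2
4: 0
8: 0
12: 0
Sum: 5 + 0 + 2 + 0 + 0 + 0 = 7
Change: 7 − 6 = +1

+1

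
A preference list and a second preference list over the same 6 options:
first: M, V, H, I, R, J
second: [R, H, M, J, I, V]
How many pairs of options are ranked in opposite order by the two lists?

There are 9 pairs.

Assign each item its position (1..6) in the first ordering, then rewrite the second ordering as that position sequence:
positions: M→1, V→2, H→3, I→4, R→5, J→6
second ordering as positions: [5, 3, 1, 6, 4, 2]
Discordant pairs = inversions in this position sequence.
5: 3, 1, 4, 2 → 4
3: 1, 2 → 2
1: 0
6: 4, 2 → 2
4: 2 → 1
2: 0
Total: 4 + 2 + 0 + 2 + 1 + 0 = 9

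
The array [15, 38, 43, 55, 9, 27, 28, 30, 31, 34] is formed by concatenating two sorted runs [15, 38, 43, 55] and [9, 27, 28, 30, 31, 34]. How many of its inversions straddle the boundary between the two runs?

Take each right-half value and tally the left-half values above it:
r = 9: 15, 38, 43, 55 → 4
r = 27: 38, 43, 55 → 3
r = 28: 38, 43, 55 → 3
r = 30: 38, 43, 55 → 3
r = 31: 38, 43, 55 → 3
r = 34: 38, 43, 55 → 3
Cross-inversions: 4 + 3 + 3 + 3 + 3 + 3 = 19

19 split inversions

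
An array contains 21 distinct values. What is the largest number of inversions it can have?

210

A reversed (strictly descending) arrangement makes every pair an inversion, giving C(21, 2) inversions.
C(21, 2) = 21·20/2 = 210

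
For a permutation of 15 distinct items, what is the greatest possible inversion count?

The maximum occurs when the array is in strictly decreasing order: every one of the C(15, 2) pairs is inverted.
C(15, 2) = 15·14/2 = 105

There are 105 inversions.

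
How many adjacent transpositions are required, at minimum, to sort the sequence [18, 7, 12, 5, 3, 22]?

9

Minimum adjacent swaps = number of inversions (each swap of adjacent out-of-order elements removes one inversion and no swap can remove more).
Count inversions — for each element, later elements that are smaller:
18: 7, 12, 5, 3 → 4
7: 5, 3 → 2
12: 5, 3 → 2
5: 3 → 1
3: none → 0
22: none → 0
Total inversions: 4 + 2 + 2 + 1 + 0 + 0 = 9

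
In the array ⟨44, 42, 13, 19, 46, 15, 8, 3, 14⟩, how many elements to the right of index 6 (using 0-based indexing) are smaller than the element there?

The element at index 6 is 8.
Elements after it: 3, 14
Those smaller than 8: 3

1 such element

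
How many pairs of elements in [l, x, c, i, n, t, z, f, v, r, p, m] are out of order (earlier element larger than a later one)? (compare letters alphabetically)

Element-by-element contributions:
l: 3
x: 9
c: 0
i: 1
n: 2
t: 4
z: 5
f: 0
v: 3
r: 2
p: 1
m: 0
Sum: 3 + 9 + 0 + 1 + 2 + 4 + 5 + 0 + 3 + 2 + 1 + 0 = 30

30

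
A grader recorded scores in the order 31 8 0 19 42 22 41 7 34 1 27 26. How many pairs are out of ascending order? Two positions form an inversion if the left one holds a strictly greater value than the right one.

32 out-of-order pairs

Sweep left to right; for each value list the smaller values that follow it:
31: 8
8: 3
0: 0
19: 2
42: 7
22: 2
41: 5
7: 1
34: 3
1: 0
27: 1
26: 0
Sum: 8 + 3 + 0 + 2 + 7 + 2 + 5 + 1 + 3 + 0 + 1 + 0 = 32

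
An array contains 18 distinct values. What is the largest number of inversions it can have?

A reversed (strictly descending) arrangement makes every pair an inversion, giving C(18, 2) inversions.
C(18, 2) = 18·17/2 = 153

153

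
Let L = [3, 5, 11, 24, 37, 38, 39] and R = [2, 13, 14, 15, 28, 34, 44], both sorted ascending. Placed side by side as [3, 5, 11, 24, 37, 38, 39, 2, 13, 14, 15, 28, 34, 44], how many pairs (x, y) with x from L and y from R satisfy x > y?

25 split inversions

Take each right-half value and tally the left-half values above it:
r = 2: 3, 5, 11, 24, 37, 38, 39 → 7
r = 13: 24, 37, 38, 39 → 4
r = 14: 24, 37, 38, 39 → 4
r = 15: 24, 37, 38, 39 → 4
r = 28: 37, 38, 39 → 3
r = 34: 37, 38, 39 → 3
r = 44: none → 0
Cross-inversions: 7 + 4 + 4 + 4 + 3 + 3 + 0 = 25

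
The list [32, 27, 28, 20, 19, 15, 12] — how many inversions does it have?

Out-of-order pairs: 20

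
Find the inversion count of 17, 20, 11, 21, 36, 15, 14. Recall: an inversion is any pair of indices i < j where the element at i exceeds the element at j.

11 inversions

Count, for each position, how many later elements it exceeds:
17 → 11, 15, 14 → 3
20 → 11, 15, 14 → 3
11 → none → 0
21 → 15, 14 → 2
36 → 15, 14 → 2
15 → 14 → 1
14 → none → 0
Sum: 3 + 3 + 0 + 2 + 2 + 1 + 0 = 11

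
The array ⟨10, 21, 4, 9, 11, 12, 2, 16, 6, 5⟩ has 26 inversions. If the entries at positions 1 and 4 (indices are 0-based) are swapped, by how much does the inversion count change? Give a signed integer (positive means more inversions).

-1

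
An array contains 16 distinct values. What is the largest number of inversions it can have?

Inversions: 120

A reversed (strictly descending) arrangement makes every pair an inversion, giving C(16, 2) inversions.
C(16, 2) = 16·15/2 = 120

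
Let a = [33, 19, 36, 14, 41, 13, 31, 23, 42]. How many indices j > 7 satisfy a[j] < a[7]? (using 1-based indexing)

1

The element at index 7 is 31.
Elements after it: 23, 42
Those smaller than 31: 23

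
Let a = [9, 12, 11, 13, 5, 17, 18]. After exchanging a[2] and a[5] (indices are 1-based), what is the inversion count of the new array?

2 inversions

Positions 2 and 5 hold 12 and 5; after swapping, the array is [9, 5, 11, 13, 12, 17, 18].
Element-by-element contributions:
9 → 5 → 1
5 → none → 0
11 → none → 0
13 → 12 → 1
12 → none → 0
17 → none → 0
18 → none → 0
Sum: 1 + 0 + 0 + 1 + 0 + 0 + 0 = 2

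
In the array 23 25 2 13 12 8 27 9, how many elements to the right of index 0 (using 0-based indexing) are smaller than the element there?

5

The element at index 0 is 23.
Elements after it: 25, 2, 13, 12, 8, 27, 9
Those smaller than 23: 2, 13, 12, 8, 9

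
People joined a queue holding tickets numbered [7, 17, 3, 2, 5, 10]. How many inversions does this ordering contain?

There are 8 inversions.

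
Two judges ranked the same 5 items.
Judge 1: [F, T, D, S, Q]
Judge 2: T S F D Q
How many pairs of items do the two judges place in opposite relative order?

3

Assign each item its position (1..5) in the first ordering, then rewrite the second ordering as that position sequence:
positions: F→1, T→2, D→3, S→4, Q→5
second ordering as positions: [2, 4, 1, 3, 5]
Discordant pairs = inversions in this position sequence.
2: 1 → 1
4: 1, 3 → 2
1: 0
3: 0
5: 0
Total: 1 + 2 + 0 + 0 + 0 = 3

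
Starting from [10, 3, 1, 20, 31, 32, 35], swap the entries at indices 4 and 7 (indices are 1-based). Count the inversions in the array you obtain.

8

Positions 4 and 7 hold 20 and 35; after swapping, the array is [10, 3, 1, 35, 31, 32, 20].
Sweep left to right; for each value list the smaller values that follow it:
10: 2
3: 1
1: 0
35: 3
31: 1
32: 1
20: 0
Sum: 2 + 1 + 0 + 3 + 1 + 1 + 0 = 8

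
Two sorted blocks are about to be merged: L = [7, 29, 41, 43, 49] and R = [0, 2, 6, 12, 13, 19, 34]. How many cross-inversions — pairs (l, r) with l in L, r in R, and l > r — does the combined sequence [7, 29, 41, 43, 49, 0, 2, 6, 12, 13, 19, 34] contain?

Count, for every r in R, how many entries of L exceed r:
r = 0: 7, 29, 41, 43, 49 → 5
r = 2: 7, 29, 41, 43, 49 → 5
r = 6: 7, 29, 41, 43, 49 → 5
r = 12: 29, 41, 43, 49 → 4
r = 13: 29, 41, 43, 49 → 4
r = 19: 29, 41, 43, 49 → 4
r = 34: 41, 43, 49 → 3
Cross-inversions: 5 + 5 + 5 + 4 + 4 + 4 + 3 = 30

30 cross-inversions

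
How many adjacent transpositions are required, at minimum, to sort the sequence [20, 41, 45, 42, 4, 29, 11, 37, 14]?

Minimum adjacent swaps = number of inversions (each swap of adjacent out-of-order elements removes one inversion and no swap can remove more).
Count inversions — for each element, later elements that are smaller:
20: 4, 11, 14 → 3
41: 4, 29, 11, 37, 14 → 5
45: 42, 4, 29, 11, 37, 14 → 6
42: 4, 29, 11, 37, 14 → 5
4: none → 0
29: 11, 14 → 2
11: none → 0
37: 14 → 1
14: none → 0
Total inversions: 3 + 5 + 6 + 5 + 0 + 2 + 0 + 1 + 0 = 22

Adjacent swaps: 22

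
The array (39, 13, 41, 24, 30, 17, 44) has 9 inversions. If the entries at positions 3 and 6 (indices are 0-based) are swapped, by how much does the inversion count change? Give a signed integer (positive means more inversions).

Positions 3 and 6 hold 24 and 44; after swapping, the array is [39, 13, 41, 44, 30, 17, 24].
Count, for each position, how many later elements it exceeds:
39: 4
13: 0
41: 3
44: 3
30: 2
17: 0
24: 0
Sum: 4 + 0 + 3 + 3 + 2 + 0 + 0 = 12
Change: 12 − 9 = +3

+3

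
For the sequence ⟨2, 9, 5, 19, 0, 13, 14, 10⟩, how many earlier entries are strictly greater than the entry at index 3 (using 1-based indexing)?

1 such element

The element at index 3 is 5.
Elements before it: 2, 9
Those larger than 5: 9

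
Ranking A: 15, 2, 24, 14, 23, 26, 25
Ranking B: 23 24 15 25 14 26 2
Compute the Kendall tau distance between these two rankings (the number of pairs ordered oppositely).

Assign each item its position (1..7) in the first ordering, then rewrite the second ordering as that position sequence:
positions: 15→1, 2→2, 24→3, 14→4, 23→5, 26→6, 25→7
second ordering as positions: [5, 3, 1, 7, 4, 6, 2]
Discordant pairs = inversions in this position sequence.
5: 3, 1, 4, 2 → 4
3: 1, 2 → 2
1: 0
7: 4, 6, 2 → 3
4: 2 → 1
6: 2 → 1
2: 0
Total: 4 + 2 + 0 + 3 + 1 + 1 + 0 = 11

11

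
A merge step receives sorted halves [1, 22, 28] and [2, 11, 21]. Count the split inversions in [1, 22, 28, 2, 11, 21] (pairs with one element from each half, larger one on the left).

6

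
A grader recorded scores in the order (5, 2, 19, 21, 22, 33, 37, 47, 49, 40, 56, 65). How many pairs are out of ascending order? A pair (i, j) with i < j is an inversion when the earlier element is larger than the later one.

3

Count, for each position, how many later elements it exceeds:
5 → 2 → 1
2 → none → 0
19 → none → 0
21 → none → 0
22 → none → 0
33 → none → 0
37 → none → 0
47 → 40 → 1
49 → 40 → 1
40 → none → 0
56 → none → 0
65 → none → 0
Sum: 1 + 0 + 0 + 0 + 0 + 0 + 0 + 1 + 1 + 0 + 0 + 0 = 3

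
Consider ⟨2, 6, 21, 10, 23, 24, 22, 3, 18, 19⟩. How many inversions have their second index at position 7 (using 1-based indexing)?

The element at index 7 is 22.
Elements before it: 2, 6, 21, 10, 23, 24
Those larger than 22: 23, 24

2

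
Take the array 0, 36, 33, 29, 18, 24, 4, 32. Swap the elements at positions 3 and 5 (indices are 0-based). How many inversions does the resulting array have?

15

Positions 3 and 5 hold 29 and 24; after swapping, the array is [0, 36, 33, 24, 18, 29, 4, 32].
For each element, count later entries that are smaller:
0: 0
36: 6
33: 5
24: 2
18: 1
29: 1
4: 0
32: 0
Sum: 0 + 6 + 5 + 2 + 1 + 1 + 0 + 0 = 15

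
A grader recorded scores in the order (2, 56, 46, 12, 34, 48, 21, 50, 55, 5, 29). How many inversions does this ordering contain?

26 inversions

Sweep left to right; for each value list the smaller values that follow it:
2 → none → 0
56 → 46, 12, 34, 48, 21, 50, 55, 5, 29 → 9
46 → 12, 34, 21, 5, 29 → 5
12 → 5 → 1
34 → 21, 5, 29 → 3
48 → 21, 5, 29 → 3
21 → 5 → 1
50 → 5, 29 → 2
55 → 5, 29 → 2
5 → none → 0
29 → none → 0
Sum: 0 + 9 + 5 + 1 + 3 + 3 + 1 + 2 + 2 + 0 + 0 = 26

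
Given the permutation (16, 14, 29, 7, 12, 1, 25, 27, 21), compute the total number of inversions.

17 out-of-order pairs

For each element, count later entries that are smaller:
16: 4
14: 3
29: 6
7: 1
12: 1
1: 0
25: 1
27: 1
21: 0
Sum: 4 + 3 + 6 + 1 + 1 + 0 + 1 + 1 + 0 = 17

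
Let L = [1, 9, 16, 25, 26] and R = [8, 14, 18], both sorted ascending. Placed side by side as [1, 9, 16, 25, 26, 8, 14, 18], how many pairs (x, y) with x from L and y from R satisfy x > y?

9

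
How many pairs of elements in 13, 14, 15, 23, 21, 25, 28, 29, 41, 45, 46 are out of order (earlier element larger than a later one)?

1 inversion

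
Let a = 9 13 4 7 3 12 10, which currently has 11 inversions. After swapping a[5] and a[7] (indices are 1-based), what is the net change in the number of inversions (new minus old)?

+1

Positions 5 and 7 hold 3 and 10; after swapping, the array is [9, 13, 4, 7, 10, 12, 3].
Count, for each position, how many later elements it exceeds:
9 → 4, 7, 3 → 3
13 → 4, 7, 10, 12, 3 → 5
4 → 3 → 1
7 → 3 → 1
10 → 3 → 1
12 → 3 → 1
3 → none → 0
Sum: 3 + 5 + 1 + 1 + 1 + 1 + 0 = 12
Change: 12 − 11 = +1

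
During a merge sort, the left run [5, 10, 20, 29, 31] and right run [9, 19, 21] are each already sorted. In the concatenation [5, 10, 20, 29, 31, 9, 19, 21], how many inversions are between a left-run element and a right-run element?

There are 9 cross-inversions.

Count, for every r in R, how many entries of L exceed r:
r = 9: 10, 20, 29, 31 → 4
r = 19: 20, 29, 31 → 3
r = 21: 29, 31 → 2
Cross-inversions: 4 + 3 + 2 = 9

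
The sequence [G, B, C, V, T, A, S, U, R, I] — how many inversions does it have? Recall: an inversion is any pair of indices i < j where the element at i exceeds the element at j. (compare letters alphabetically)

20

Element-by-element contributions:
G → B, C, A → 3
B → A → 1
C → A → 1
V → T, A, S, U, R, I → 6
T → A, S, R, I → 4
A → none → 0
S → R, I → 2
U → R, I → 2
R → I → 1
I → none → 0
Sum: 3 + 1 + 1 + 6 + 4 + 0 + 2 + 2 + 1 + 0 = 20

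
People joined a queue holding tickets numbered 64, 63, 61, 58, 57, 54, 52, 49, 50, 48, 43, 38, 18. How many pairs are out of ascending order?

Element-by-element contributions:
64 → 63, 61, 58, 57, 54, 52, 49, 50, 48, 43, 38, 18 → 12
63 → 61, 58, 57, 54, 52, 49, 50, 48, 43, 38, 18 → 11
61 → 58, 57, 54, 52, 49, 50, 48, 43, 38, 18 → 10
58 → 57, 54, 52, 49, 50, 48, 43, 38, 18 → 9
57 → 54, 52, 49, 50, 48, 43, 38, 18 → 8
54 → 52, 49, 50, 48, 43, 38, 18 → 7
52 → 49, 50, 48, 43, 38, 18 → 6
49 → 48, 43, 38, 18 → 4
50 → 48, 43, 38, 18 → 4
48 → 43, 38, 18 → 3
43 → 38, 18 → 2
38 → 18 → 1
18 → none → 0
Sum: 12 + 11 + 10 + 9 + 8 + 7 + 6 + 4 + 4 + 3 + 2 + 1 + 0 = 77

77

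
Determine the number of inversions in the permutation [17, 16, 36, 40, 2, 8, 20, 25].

Element-by-element contributions:
17 → 16, 2, 8 → 3
16 → 2, 8 → 2
36 → 2, 8, 20, 25 → 4
40 → 2, 8, 20, 25 → 4
2 → none → 0
8 → none → 0
20 → none → 0
25 → none → 0
Sum: 3 + 2 + 4 + 4 + 0 + 0 + 0 + 0 = 13

Inversions: 13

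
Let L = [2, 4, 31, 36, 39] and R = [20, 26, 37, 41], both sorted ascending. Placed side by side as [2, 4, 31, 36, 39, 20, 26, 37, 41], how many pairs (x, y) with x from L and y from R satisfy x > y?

7

Take each right-half value and tally the left-half values above it:
r = 20: 31, 36, 39 → 3
r = 26: 31, 36, 39 → 3
r = 37: 39 → 1
r = 41: none → 0
Cross-inversions: 3 + 3 + 1 + 0 = 7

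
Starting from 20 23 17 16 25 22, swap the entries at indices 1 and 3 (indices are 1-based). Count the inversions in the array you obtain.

6

Positions 1 and 3 hold 20 and 17; after swapping, the array is [17, 23, 20, 16, 25, 22].
Count, for each position, how many later elements it exceeds:
17: 1
23: 3
20: 1
16: 0
25: 1
22: 0
Sum: 1 + 3 + 1 + 0 + 1 + 0 = 6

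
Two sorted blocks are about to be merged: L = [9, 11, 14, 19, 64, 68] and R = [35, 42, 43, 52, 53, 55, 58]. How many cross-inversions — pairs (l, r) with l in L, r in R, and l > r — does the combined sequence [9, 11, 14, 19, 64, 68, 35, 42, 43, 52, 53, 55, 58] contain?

14 split inversions

Take each right-half value and tally the left-half values above it:
r = 35: 64, 68 → 2
r = 42: 64, 68 → 2
r = 43: 64, 68 → 2
r = 52: 64, 68 → 2
r = 53: 64, 68 → 2
r = 55: 64, 68 → 2
r = 58: 64, 68 → 2
Cross-inversions: 2 + 2 + 2 + 2 + 2 + 2 + 2 = 14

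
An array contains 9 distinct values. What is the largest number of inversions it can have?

36 inversions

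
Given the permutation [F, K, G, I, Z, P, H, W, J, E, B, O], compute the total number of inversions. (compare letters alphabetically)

Element-by-element contributions:
F → E, B → 2
K → G, I, H, J, E, B → 6
G → E, B → 2
I → H, E, B → 3
Z → P, H, W, J, E, B, O → 7
P → H, J, E, B, O → 5
H → E, B → 2
W → J, E, B, O → 4
J → E, B → 2
E → B → 1
B → none → 0
O → none → 0
Sum: 2 + 6 + 2 + 3 + 7 + 5 + 2 + 4 + 2 + 1 + 0 + 0 = 34

There are 34 inversions.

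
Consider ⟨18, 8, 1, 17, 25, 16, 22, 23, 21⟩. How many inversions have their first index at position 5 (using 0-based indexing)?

The element at index 5 is 16.
Elements after it: 22, 23, 21
None of them are smaller than 16.

0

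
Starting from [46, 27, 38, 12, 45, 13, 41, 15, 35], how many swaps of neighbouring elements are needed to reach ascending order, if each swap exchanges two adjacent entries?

The minimum number of adjacent swaps to sort an array equals its inversion count, since every such swap removes exactly one inversion.
Count inversions — for each element, later elements that are smaller:
46: 27, 38, 12, 45, 13, 41, 15, 35 → 8
27: 12, 13, 15 → 3
38: 12, 13, 15, 35 → 4
12: none → 0
45: 13, 41, 15, 35 → 4
13: none → 0
41: 15, 35 → 2
15: none → 0
35: none → 0
Total inversions: 8 + 3 + 4 + 0 + 4 + 0 + 2 + 0 + 0 = 21

Adjacent swaps: 21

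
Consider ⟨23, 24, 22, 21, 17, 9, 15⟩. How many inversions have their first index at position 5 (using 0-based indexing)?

0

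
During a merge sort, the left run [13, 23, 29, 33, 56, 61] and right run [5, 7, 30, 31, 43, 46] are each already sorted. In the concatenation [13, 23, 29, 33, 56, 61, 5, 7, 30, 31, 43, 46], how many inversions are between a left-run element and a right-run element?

Take each right-half value and tally the left-half values above it:
r = 5: 13, 23, 29, 33, 56, 61 → 6
r = 7: 13, 23, 29, 33, 56, 61 → 6
r = 30: 33, 56, 61 → 3
r = 31: 33, 56, 61 → 3
r = 43: 56, 61 → 2
r = 46: 56, 61 → 2
Cross-inversions: 6 + 6 + 3 + 3 + 2 + 2 = 22

22 cross-inversions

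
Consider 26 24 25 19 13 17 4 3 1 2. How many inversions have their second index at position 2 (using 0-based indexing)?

1

The element at index 2 is 25.
Elements before it: 26, 24
Those larger than 25: 26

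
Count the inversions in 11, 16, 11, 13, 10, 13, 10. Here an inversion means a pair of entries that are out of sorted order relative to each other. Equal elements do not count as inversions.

12

Inversion pairs (indices are 0-based):
(0,4): 11 > 10
(0,6): 11 > 10
(1,2): 16 > 11
(1,3): 16 > 13
(1,4): 16 > 10
(1,5): 16 > 13
(1,6): 16 > 10
(2,4): 11 > 10
(2,6): 11 > 10
(3,4): 13 > 10
(3,6): 13 > 10
(5,6): 13 > 10
That's 12 pairs.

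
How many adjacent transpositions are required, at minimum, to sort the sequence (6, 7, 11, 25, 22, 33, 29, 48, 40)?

3 adjacent swaps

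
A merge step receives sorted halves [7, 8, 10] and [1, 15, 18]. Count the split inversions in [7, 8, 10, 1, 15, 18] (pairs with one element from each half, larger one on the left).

Cross-inversions: 3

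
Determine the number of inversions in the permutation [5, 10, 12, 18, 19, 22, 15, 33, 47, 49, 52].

Element-by-element contributions:
5: 0
10: 0
12: 0
18: 1
19: 1
22: 1
15: 0
33: 0
47: 0
49: 0
52: 0
Sum: 0 + 0 + 0 + 1 + 1 + 1 + 0 + 0 + 0 + 0 + 0 = 3

3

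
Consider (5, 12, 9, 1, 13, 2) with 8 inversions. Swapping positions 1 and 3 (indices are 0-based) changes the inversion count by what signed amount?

-3

Positions 1 and 3 hold 12 and 1; after swapping, the array is [5, 1, 9, 12, 13, 2].
Element-by-element contributions:
5 → 1, 2 → 2
1 → none → 0
9 → 2 → 1
12 → 2 → 1
13 → 2 → 1
2 → none → 0
Sum: 2 + 0 + 1 + 1 + 1 + 0 = 5
Change: 5 − 8 = -3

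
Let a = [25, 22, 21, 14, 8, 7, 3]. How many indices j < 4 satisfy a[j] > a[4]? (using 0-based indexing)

4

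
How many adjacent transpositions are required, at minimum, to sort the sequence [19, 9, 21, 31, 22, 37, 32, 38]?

Each adjacent swap fixes exactly one inversion, so the minimum swap count equals the number of inversions.
Count inversions — for each element, later elements that are smaller:
19: 9 → 1
9: none → 0
21: none → 0
31: 22 → 1
22: none → 0
37: 32 → 1
32: none → 0
38: none → 0
Total inversions: 1 + 0 + 0 + 1 + 0 + 1 + 0 + 0 = 3

3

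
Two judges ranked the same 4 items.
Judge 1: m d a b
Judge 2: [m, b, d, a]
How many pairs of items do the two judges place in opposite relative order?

Discordant pairs: 2

Assign each item its position (1..4) in the first ordering, then rewrite the second ordering as that position sequence:
positions: m→1, d→2, a→3, b→4
second ordering as positions: [1, 4, 2, 3]
Discordant pairs = inversions in this position sequence.
1: 0
4: 2, 3 → 2
2: 0
3: 0
Total: 0 + 2 + 0 + 0 = 2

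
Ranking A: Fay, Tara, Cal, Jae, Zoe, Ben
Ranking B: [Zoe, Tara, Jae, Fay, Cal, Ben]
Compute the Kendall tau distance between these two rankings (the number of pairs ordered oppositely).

7 discordant pairs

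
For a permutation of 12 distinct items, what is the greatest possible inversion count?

66

The maximum occurs when the array is in strictly decreasing order: every one of the C(12, 2) pairs is inverted.
C(12, 2) = 12·11/2 = 66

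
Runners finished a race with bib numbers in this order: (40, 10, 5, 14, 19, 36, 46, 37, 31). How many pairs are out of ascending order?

12 inversions

For each element, count later entries that are smaller:
40: 7
10: 1
5: 0
14: 0
19: 0
36: 1
46: 2
37: 1
31: 0
Sum: 7 + 1 + 0 + 0 + 0 + 1 + 2 + 1 + 0 = 12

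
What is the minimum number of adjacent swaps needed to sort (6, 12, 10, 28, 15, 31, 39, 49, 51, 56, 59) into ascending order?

Minimum adjacent swaps = number of inversions (each swap of adjacent out-of-order elements removes one inversion and no swap can remove more).
Count inversions — for each element, later elements that are smaller:
6: none → 0
12: 10 → 1
10: none → 0
28: 15 → 1
15: none → 0
31: none → 0
39: none → 0
49: none → 0
51: none → 0
56: none → 0
59: none → 0
Total inversions: 0 + 1 + 0 + 1 + 0 + 0 + 0 + 0 + 0 + 0 + 0 = 2

2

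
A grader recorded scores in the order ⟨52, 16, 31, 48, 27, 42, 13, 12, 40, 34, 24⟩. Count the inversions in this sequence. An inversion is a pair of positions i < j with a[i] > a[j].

Inversions: 35

For each element, count later entries that are smaller:
52 → 16, 31, 48, 27, 42, 13, 12, 40, 34, 24 → 10
16 → 13, 12 → 2
31 → 27, 13, 12, 24 → 4
48 → 27, 42, 13, 12, 40, 34, 24 → 7
27 → 13, 12, 24 → 3
42 → 13, 12, 40, 34, 24 → 5
13 → 12 → 1
12 → none → 0
40 → 34, 24 → 2
34 → 24 → 1
24 → none → 0
Sum: 10 + 2 + 4 + 7 + 3 + 5 + 1 + 0 + 2 + 1 + 0 = 35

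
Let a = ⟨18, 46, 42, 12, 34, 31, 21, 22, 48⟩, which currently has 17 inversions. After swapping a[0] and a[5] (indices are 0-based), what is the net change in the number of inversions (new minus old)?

+1

Positions 0 and 5 hold 18 and 31; after swapping, the array is [31, 46, 42, 12, 34, 18, 21, 22, 48].
Element-by-element contributions:
31: 4
46: 6
42: 5
12: 0
34: 3
18: 0
21: 0
22: 0
48: 0
Sum: 4 + 6 + 5 + 0 + 3 + 0 + 0 + 0 + 0 = 18
Change: 18 − 17 = +1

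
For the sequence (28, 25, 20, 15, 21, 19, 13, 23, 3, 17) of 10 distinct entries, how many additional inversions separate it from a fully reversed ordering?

11 inversions short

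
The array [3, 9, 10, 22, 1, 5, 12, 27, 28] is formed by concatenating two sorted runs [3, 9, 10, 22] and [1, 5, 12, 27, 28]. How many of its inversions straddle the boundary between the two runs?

Take each right-half value and tally the left-half values above it:
r = 1: 3, 9, 10, 22 → 4
r = 5: 9, 10, 22 → 3
r = 12: 22 → 1
r = 27: none → 0
r = 28: none → 0
Cross-inversions: 4 + 3 + 1 + 0 + 0 = 8

Cross-inversions: 8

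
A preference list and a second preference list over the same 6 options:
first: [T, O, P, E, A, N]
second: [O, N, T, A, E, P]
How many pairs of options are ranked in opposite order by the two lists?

Assign each item its position (1..6) in the first ordering, then rewrite the second ordering as that position sequence:
positions: T→1, O→2, P→3, E→4, A→5, N→6
second ordering as positions: [2, 6, 1, 5, 4, 3]
Discordant pairs = inversions in this position sequence.
2: 1 → 1
6: 1, 5, 4, 3 → 4
1: 0
5: 4, 3 → 2
4: 3 → 1
3: 0
Total: 1 + 4 + 0 + 2 + 1 + 0 = 8

8 pairs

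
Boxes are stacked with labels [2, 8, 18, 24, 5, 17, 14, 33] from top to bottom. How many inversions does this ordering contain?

8

Element-by-element contributions:
2: 0
8: 1
18: 3
24: 3
5: 0
17: 1
14: 0
33: 0
Sum: 0 + 1 + 3 + 3 + 0 + 1 + 0 + 0 = 8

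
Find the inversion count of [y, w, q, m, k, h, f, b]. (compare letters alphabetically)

28

Sweep left to right; for each value list the smaller values that follow it:
y → w, q, m, k, h, f, b → 7
w → q, m, k, h, f, b → 6
q → m, k, h, f, b → 5
m → k, h, f, b → 4
k → h, f, b → 3
h → f, b → 2
f → b → 1
b → none → 0
Sum: 7 + 6 + 5 + 4 + 3 + 2 + 1 + 0 = 28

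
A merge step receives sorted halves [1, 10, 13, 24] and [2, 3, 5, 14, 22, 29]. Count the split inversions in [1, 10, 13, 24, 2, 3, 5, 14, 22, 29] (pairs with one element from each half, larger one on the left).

For each element r of the right run, count left-run elements greater than r:
r = 2: 10, 13, 24 → 3
r = 3: 10, 13, 24 → 3
r = 5: 10, 13, 24 → 3
r = 14: 24 → 1
r = 22: 24 → 1
r = 29: none → 0
Cross-inversions: 3 + 3 + 3 + 1 + 1 + 0 = 11

11 cross-inversions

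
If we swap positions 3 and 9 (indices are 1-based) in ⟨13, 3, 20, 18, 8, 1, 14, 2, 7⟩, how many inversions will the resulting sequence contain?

Positions 3 and 9 hold 20 and 7; after swapping, the array is [13, 3, 7, 18, 8, 1, 14, 2, 20].
Count, for each position, how many later elements it exceeds:
13: 5
3: 2
7: 2
18: 4
8: 2
1: 0
14: 1
2: 0
20: 0
Sum: 5 + 2 + 2 + 4 + 2 + 0 + 1 + 0 + 0 = 16

16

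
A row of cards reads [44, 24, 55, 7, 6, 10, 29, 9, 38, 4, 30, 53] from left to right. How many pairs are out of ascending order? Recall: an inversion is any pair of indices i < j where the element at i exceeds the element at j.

There are 33 inversions.

For each element, count later entries that are smaller:
44 → 24, 7, 6, 10, 29, 9, 38, 4, 30 → 9
24 → 7, 6, 10, 9, 4 → 5
55 → 7, 6, 10, 29, 9, 38, 4, 30, 53 → 9
7 → 6, 4 → 2
6 → 4 → 1
10 → 9, 4 → 2
29 → 9, 4 → 2
9 → 4 → 1
38 → 4, 30 → 2
4 → none → 0
30 → none → 0
53 → none → 0
Sum: 9 + 5 + 9 + 2 + 1 + 2 + 2 + 1 + 2 + 0 + 0 + 0 = 33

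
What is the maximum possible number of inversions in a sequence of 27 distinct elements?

351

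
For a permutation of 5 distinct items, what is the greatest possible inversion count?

A reversed (strictly descending) arrangement makes every pair an inversion, giving C(5, 2) inversions.
C(5, 2) = 5·4/2 = 10

10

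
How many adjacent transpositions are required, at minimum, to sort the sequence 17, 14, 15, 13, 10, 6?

Each adjacent swap fixes exactly one inversion, so the minimum swap count equals the number of inversions.
Count inversions — for each element, later elements that are smaller:
17: 14, 15, 13, 10, 6 → 5
14: 13, 10, 6 → 3
15: 13, 10, 6 → 3
13: 10, 6 → 2
10: 6 → 1
6: none → 0
Total inversions: 5 + 3 + 3 + 2 + 1 + 0 = 14

Adjacent swaps: 14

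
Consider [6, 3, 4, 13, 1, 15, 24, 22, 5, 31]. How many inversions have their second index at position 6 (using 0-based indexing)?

The element at index 6 is 24.
Elements before it: 6, 3, 4, 13, 1, 15
None of them are larger than 24.

0 such elements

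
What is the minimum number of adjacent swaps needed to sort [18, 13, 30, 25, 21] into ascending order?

Swaps: 4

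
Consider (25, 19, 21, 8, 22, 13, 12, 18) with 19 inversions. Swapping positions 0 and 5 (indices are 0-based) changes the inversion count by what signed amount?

-7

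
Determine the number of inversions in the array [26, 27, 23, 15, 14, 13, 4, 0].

For each element, count later entries that are smaller:
26 → 23, 15, 14, 13, 4, 0 → 6
27 → 23, 15, 14, 13, 4, 0 → 6
23 → 15, 14, 13, 4, 0 → 5
15 → 14, 13, 4, 0 → 4
14 → 13, 4, 0 → 3
13 → 4, 0 → 2
4 → 0 → 1
0 → none → 0
Sum: 6 + 6 + 5 + 4 + 3 + 2 + 1 + 0 = 27

27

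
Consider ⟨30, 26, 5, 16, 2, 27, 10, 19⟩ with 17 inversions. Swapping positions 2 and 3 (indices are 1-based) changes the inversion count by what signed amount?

-1

Positions 2 and 3 hold 26 and 5; after swapping, the array is [30, 5, 26, 16, 2, 27, 10, 19].
Element-by-element contributions:
30 → 5, 26, 16, 2, 27, 10, 19 → 7
5 → 2 → 1
26 → 16, 2, 10, 19 → 4
16 → 2, 10 → 2
2 → none → 0
27 → 10, 19 → 2
10 → none → 0
19 → none → 0
Sum: 7 + 1 + 4 + 2 + 0 + 2 + 0 + 0 = 16
Change: 16 − 17 = -1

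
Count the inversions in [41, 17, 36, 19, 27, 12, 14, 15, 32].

23 inversions

Element-by-element contributions:
41: 8
17: 3
36: 6
19: 3
27: 3
12: 0
14: 0
15: 0
32: 0
Sum: 8 + 3 + 6 + 3 + 3 + 0 + 0 + 0 + 0 = 23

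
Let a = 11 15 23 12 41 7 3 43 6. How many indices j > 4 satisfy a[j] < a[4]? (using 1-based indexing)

3 such elements

The element at index 4 is 12.
Elements after it: 41, 7, 3, 43, 6
Those smaller than 12: 7, 3, 6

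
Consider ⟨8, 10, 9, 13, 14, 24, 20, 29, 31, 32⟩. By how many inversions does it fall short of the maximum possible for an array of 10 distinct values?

Maximum inversions for 10 distinct elements is C(10, 2) = 10·9/2 = 45.
Current inversions — for each element, count later smaller elements:
8: 0
10: 1
9: 0
13: 0
14: 0
24: 1
20: 0
29: 0
31: 0
32: 0
Current total: 0 + 1 + 0 + 0 + 0 + 1 + 0 + 0 + 0 + 0 = 2
Shortfall: 45 − 2 = 43

43 inversions short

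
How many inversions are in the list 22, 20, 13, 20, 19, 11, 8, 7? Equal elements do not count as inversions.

For each element, count later entries that are smaller:
22 → 20, 13, 20, 19, 11, 8, 7 → 7
20 → 13, 19, 11, 8, 7 → 5
13 → 11, 8, 7 → 3
20 → 19, 11, 8, 7 → 4
19 → 11, 8, 7 → 3
11 → 8, 7 → 2
8 → 7 → 1
7 → none → 0
Sum: 7 + 5 + 3 + 4 + 3 + 2 + 1 + 0 = 25

Inversions: 25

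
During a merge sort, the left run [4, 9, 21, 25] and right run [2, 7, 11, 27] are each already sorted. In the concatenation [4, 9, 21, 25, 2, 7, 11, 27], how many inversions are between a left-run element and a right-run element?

9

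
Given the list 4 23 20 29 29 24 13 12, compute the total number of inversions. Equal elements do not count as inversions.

Sweep left to right; for each value list the smaller values that follow it:
4: 0
23: 3
20: 2
29: 3
29: 3
24: 2
13: 1
12: 0
Sum: 0 + 3 + 2 + 3 + 3 + 2 + 1 + 0 = 14

14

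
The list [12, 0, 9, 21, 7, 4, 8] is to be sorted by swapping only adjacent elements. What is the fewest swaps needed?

12 adjacent swaps

The minimum number of adjacent swaps to sort an array equals its inversion count, since every such swap removes exactly one inversion.
Count inversions — for each element, later elements that are smaller:
12: 0, 9, 7, 4, 8 → 5
0: none → 0
9: 7, 4, 8 → 3
21: 7, 4, 8 → 3
7: 4 → 1
4: none → 0
8: none → 0
Total inversions: 5 + 0 + 3 + 3 + 1 + 0 + 0 = 12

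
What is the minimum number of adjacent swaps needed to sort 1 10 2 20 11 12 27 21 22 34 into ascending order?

Swaps: 5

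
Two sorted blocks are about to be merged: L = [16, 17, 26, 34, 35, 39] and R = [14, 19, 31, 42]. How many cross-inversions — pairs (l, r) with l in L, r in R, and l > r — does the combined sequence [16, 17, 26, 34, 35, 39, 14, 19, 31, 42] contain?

Take each right-half value and tally the left-half values above it:
r = 14: 16, 17, 26, 34, 35, 39 → 6
r = 19: 26, 34, 35, 39 → 4
r = 31: 34, 35, 39 → 3
r = 42: none → 0
Cross-inversions: 6 + 4 + 3 + 0 = 13

Split inversions: 13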